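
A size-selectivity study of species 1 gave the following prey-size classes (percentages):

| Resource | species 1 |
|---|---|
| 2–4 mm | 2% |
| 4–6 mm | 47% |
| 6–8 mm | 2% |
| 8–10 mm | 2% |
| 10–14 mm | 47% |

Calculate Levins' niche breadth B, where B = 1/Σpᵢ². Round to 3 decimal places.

Convert percentages to proportions (divide by 100).
Σpᵢ² = 0.02² + 0.47² + 0.02² + 0.02² + 0.47² = 0.0004 + 0.2209 + 0.0004 + 0.0004 + 0.2209 = 0.4430
B = 1 / 0.4430 = 2.25734

2.257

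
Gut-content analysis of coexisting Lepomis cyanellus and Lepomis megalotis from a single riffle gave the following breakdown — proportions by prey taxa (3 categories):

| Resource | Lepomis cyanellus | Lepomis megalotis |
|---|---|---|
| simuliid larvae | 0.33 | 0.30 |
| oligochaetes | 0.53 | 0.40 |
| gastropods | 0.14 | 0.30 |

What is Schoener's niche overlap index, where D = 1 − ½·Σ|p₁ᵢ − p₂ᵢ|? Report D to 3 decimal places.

Σ|p₁ᵢ − p₂ᵢ| = 0.03 + 0.13 + 0.16 = 0.32
D = 1 − ½ × 0.32 = 1 − 0.160 = 0.84000

0.840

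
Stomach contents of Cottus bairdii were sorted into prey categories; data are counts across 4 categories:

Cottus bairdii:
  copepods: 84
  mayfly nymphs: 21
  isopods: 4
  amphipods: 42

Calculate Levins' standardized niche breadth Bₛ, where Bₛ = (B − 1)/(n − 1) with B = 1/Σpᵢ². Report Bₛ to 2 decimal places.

Proportions for Cottus bairdii (n=151): 84/151=0.5563, 21/151=0.1391, 4/151=0.0265, 42/151=0.2781
Σpᵢ² = 0.5563² + 0.1391² + 0.0265² + 0.2781² = 0.309470 + 0.019349 + 0.000702 + 0.077340 = 0.406861
B = 1 / 0.406861 = 2.4578
Bₛ = (B − 1)/(n − 1) = (2.4578 − 1)/(4 − 1) = 1.4578/3 = 0.4859

0.49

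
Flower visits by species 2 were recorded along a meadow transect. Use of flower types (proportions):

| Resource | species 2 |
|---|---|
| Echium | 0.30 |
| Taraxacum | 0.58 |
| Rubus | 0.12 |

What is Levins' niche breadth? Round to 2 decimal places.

Σpᵢ² = 0.30² + 0.58² + 0.12² = 0.0900 + 0.3364 + 0.0144 = 0.4408
B = 1 / 0.4408 = 2.2686

2.27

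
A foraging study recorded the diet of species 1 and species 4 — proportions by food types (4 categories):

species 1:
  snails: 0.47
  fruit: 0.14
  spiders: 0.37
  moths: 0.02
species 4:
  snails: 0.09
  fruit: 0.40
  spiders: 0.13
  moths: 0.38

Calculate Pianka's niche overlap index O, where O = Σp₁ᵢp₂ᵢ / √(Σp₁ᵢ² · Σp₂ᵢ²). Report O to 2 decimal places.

Σ p₁ᵢp₂ᵢ = 0.0423 + 0.0560 + 0.0481 + 0.0076 = 0.1540
Σp_1ᵢ² = 0.47² + 0.14² + 0.37² + 0.02² = 0.2209 + 0.0196 + 0.1369 + 0.0004 = 0.3778
Σp_2ᵢ² = 0.09² + 0.40² + 0.13² + 0.38² = 0.0081 + 0.1600 + 0.0169 + 0.1444 = 0.3294
O = 0.1540 / √(0.3778 × 0.3294) = 0.1540 / 0.35277 = 0.4365

0.44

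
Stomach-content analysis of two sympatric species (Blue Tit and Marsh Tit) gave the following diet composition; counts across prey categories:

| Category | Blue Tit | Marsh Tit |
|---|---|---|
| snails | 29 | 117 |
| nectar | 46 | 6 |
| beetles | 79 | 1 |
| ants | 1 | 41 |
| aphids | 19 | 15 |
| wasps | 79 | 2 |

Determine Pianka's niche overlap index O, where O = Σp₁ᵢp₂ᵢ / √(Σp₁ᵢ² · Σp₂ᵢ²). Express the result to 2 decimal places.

Proportions for Blue Tit (n=253): 29/253=0.1146, 46/253=0.1818, 79/253=0.3123, 1/253=0.0040, 19/253=0.0751, 79/253=0.3123
Proportions for Marsh Tit (n=182): 117/182=0.6429, 6/182=0.0330, 1/182=0.0055, 41/182=0.2253, 15/182=0.0824, 2/182=0.0110
Σ p₁ᵢp₂ᵢ = 0.073676 + 0.005999 + 0.001718 + 0.000901 + 0.006188 + 0.003435 = 0.091917
Σp_1ᵢ² = 0.1146² + 0.1818² + 0.3123² + 0.0040² + 0.0751² + 0.3123² = 0.013133 + 0.033051 + 0.097531 + 0.000016 + 0.005640 + 0.097531 = 0.246902
Σp_2ᵢ² = 0.6429² + 0.0330² + 0.0055² + 0.2253² + 0.0824² + 0.0110² = 0.413320 + 0.001089 + 0.000030 + 0.050760 + 0.006790 + 0.000121 = 0.472110
O = 0.091917 / √(0.246902 × 0.472110) = 0.091917 / 0.3414160 = 0.2692

0.27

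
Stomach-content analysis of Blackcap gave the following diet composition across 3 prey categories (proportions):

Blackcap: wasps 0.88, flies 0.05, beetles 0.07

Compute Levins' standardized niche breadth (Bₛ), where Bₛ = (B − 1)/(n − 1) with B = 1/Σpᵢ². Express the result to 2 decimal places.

0.14

Σpᵢ² = 0.88² + 0.05² + 0.07² = 0.7744 + 0.0025 + 0.0049 = 0.7818
B = 1 / 0.7818 = 1.2791
Bₛ = (B − 1)/(n − 1) = (1.2791 − 1)/(3 − 1) = 0.2791/2 = 0.1396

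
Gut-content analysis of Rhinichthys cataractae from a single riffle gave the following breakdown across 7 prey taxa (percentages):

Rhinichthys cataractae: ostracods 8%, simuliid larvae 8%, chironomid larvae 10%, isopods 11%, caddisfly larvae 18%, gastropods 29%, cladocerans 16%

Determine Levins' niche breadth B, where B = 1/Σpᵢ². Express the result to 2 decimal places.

Convert percentages to proportions (divide by 100).
Σpᵢ² = 0.08² + 0.08² + 0.10² + 0.11² + 0.18² + 0.29² + 0.16² = 0.0064 + 0.0064 + 0.0100 + 0.0121 + 0.0324 + 0.0841 + 0.0256 = 0.1770
B = 1 / 0.1770 = 5.6497

5.65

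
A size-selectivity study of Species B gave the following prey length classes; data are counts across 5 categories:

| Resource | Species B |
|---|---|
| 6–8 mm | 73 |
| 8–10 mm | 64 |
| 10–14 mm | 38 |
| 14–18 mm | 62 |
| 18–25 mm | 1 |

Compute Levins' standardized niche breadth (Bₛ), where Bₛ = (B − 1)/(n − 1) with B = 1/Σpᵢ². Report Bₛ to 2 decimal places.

Proportions for Species B (n=238): 73/238=0.3067, 64/238=0.2689, 38/238=0.1597, 62/238=0.2605, 1/238=0.0042
Σpᵢ² = 0.3067² + 0.2689² + 0.1597² + 0.2605² + 0.0042² = 0.094065 + 0.072307 + 0.025504 + 0.067860 + 0.000018 = 0.259754
B = 1 / 0.259754 = 3.8498
Bₛ = (B − 1)/(n − 1) = (3.8498 − 1)/(5 − 1) = 2.8498/4 = 0.7125

0.71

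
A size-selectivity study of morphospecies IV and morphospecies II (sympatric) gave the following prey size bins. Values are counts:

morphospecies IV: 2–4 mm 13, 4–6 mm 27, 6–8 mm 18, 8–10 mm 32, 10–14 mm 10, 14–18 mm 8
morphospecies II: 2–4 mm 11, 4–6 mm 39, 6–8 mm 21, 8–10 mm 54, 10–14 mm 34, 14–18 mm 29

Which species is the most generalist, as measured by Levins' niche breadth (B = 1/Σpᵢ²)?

morphospecies II

Proportions for morphospecies IV (n=108): 13/108=0.1204, 27/108=0.2500, 18/108=0.1667, 32/108=0.2963, 10/108=0.0926, 8/108=0.0741
Proportions for morphospecies II (n=188): 11/188=0.0585, 39/188=0.2074, 21/188=0.1117, 54/188=0.2872, 34/188=0.1809, 29/188=0.1543
Σp_IVᵢ² = 0.1204² + 0.2500² + 0.1667² + 0.2963² + 0.0926² + 0.0741² = 0.014496 + 0.062500 + 0.027789 + 0.087794 + 0.008575 + 0.005491 = 0.206645
B_IV = 1 / 0.206645 = 4.8392
Σp_IIᵢ² = 0.0585² + 0.2074² + 0.1117² + 0.2872² + 0.1809² + 0.1543² = 0.003422 + 0.043015 + 0.012477 + 0.082484 + 0.032725 + 0.023808 = 0.197931
B_II = 1 / 0.197931 = 5.0523
Highest B → broadest niche (most generalist): morphospecies II (B = 5.05).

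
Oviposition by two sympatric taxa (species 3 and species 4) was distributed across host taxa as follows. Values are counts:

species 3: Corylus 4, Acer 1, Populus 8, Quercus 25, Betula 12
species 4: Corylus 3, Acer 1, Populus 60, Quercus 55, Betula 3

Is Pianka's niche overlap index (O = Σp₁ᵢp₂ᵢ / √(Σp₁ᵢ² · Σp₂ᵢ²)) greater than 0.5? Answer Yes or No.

Yes

Proportions for species 3 (n=50): 4/50=0.0800, 1/50=0.0200, 8/50=0.1600, 25/50=0.5000, 12/50=0.2400
Proportions for species 4 (n=122): 3/122=0.0246, 1/122=0.0082, 60/122=0.4918, 55/122=0.4508, 3/122=0.0246
Σ p₁ᵢp₂ᵢ = 0.001968 + 0.000164 + 0.078688 + 0.225400 + 0.005904 = 0.312124
Σp_1ᵢ² = 0.0800² + 0.0200² + 0.1600² + 0.5000² + 0.2400² = 0.006400 + 0.000400 + 0.025600 + 0.250000 + 0.057600 = 0.340000
Σp_2ᵢ² = 0.0246² + 0.0082² + 0.4918² + 0.4508² + 0.0246² = 0.000605 + 0.000067 + 0.241867 + 0.203221 + 0.000605 = 0.446365
O = 0.312124 / √(0.340000 × 0.446365) = 0.312124 / 0.3895691 = 0.8012
O = 0.8012 > 0.5 → Yes.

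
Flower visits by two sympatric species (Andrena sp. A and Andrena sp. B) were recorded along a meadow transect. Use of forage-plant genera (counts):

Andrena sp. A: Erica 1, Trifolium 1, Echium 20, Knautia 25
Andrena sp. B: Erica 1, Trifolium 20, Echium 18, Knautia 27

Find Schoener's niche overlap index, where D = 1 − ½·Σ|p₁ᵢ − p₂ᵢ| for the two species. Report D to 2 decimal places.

Proportions for Andrena sp. A (n=47): 1/47=0.0213, 1/47=0.0213, 20/47=0.4255, 25/47=0.5319
Proportions for Andrena sp. B (n=66): 1/66=0.0152, 20/66=0.3030, 18/66=0.2727, 27/66=0.4091
Σ|p₁ᵢ − p₂ᵢ| = 0.0061 + 0.2817 + 0.1528 + 0.1228 = 0.5634
D = 1 − ½ × 0.5634 = 1 − 0.28170 = 0.71830

0.72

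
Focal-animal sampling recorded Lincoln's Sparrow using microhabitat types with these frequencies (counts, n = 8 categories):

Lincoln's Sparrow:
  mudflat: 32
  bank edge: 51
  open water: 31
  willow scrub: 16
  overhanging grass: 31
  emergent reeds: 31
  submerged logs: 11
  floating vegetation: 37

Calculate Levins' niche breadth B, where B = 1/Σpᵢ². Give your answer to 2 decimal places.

6.98

Proportions for Lincoln's Sparrow (n=240): 32/240=0.1333, 51/240=0.2125, 31/240=0.1292, 16/240=0.0667, 31/240=0.1292, 31/240=0.1292, 11/240=0.0458, 37/240=0.1542
Σpᵢ² = 0.1333² + 0.2125² + 0.1292² + 0.0667² + 0.1292² + 0.1292² + 0.0458² + 0.1542² = 0.017769 + 0.045156 + 0.016693 + 0.004449 + 0.016693 + 0.016693 + 0.002098 + 0.023778 = 0.143329
B = 1 / 0.143329 = 6.9770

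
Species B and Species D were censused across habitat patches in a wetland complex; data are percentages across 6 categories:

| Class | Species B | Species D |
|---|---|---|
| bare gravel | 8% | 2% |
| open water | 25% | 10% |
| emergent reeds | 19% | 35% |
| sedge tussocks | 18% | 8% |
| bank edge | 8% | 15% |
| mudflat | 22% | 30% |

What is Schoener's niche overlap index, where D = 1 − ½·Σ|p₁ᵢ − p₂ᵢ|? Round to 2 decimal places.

0.69

Convert percentages to proportions (divide by 100).
Σ|p₁ᵢ − p₂ᵢ| = 0.06 + 0.15 + 0.16 + 0.10 + 0.07 + 0.08 = 0.62
D = 1 − ½ × 0.62 = 1 − 0.310 = 0.6900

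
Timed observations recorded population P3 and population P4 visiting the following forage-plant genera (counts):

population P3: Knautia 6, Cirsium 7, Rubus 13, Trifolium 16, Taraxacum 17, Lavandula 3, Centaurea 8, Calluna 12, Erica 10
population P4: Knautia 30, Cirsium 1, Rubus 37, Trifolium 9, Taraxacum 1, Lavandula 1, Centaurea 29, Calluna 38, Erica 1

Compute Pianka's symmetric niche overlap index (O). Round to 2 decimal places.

Proportions for population P3 (n=92): 6/92=0.0652, 7/92=0.0761, 13/92=0.1413, 16/92=0.1739, 17/92=0.1848, 3/92=0.0326, 8/92=0.0870, 12/92=0.1304, 10/92=0.1087
Proportions for population P4 (n=147): 30/147=0.2041, 1/147=0.0068, 37/147=0.2517, 9/147=0.0612, 1/147=0.0068, 1/147=0.0068, 29/147=0.1973, 38/147=0.2585, 1/147=0.0068
Σ p₁ᵢp₂ᵢ = 0.013307 + 0.000517 + 0.035565 + 0.010643 + 0.001257 + 0.000222 + 0.017165 + 0.033708 + 0.000739 = 0.113123
Σp_1ᵢ² = 0.0652² + 0.0761² + 0.1413² + 0.1739² + 0.1848² + 0.0326² + 0.0870² + 0.1304² + 0.1087² = 0.004251 + 0.005791 + 0.019966 + 0.030241 + 0.034151 + 0.001063 + 0.007569 + 0.017004 + 0.011816 = 0.131852
Σp_2ᵢ² = 0.2041² + 0.0068² + 0.2517² + 0.0612² + 0.0068² + 0.0068² + 0.1973² + 0.2585² + 0.0068² = 0.041657 + 0.000046 + 0.063353 + 0.003745 + 0.000046 + 0.000046 + 0.038927 + 0.066822 + 0.000046 = 0.214688
O = 0.113123 / √(0.131852 × 0.214688) = 0.113123 / 0.1682470 = 0.6724

0.67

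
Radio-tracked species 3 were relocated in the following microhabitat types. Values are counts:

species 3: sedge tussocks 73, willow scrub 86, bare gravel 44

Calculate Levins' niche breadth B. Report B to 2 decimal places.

2.81

Proportions for species 3 (n=203): 73/203=0.3596, 86/203=0.4236, 44/203=0.2167
Σpᵢ² = 0.3596² + 0.4236² + 0.2167² = 0.129312 + 0.179437 + 0.046959 = 0.355708
B = 1 / 0.355708 = 2.8113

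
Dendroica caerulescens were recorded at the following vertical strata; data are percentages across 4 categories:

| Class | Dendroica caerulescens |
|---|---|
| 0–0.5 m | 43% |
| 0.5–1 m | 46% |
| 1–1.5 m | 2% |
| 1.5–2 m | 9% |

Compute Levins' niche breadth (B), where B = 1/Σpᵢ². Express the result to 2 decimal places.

Convert percentages to proportions (divide by 100).
Σpᵢ² = 0.43² + 0.46² + 0.02² + 0.09² = 0.1849 + 0.2116 + 0.0004 + 0.0081 = 0.4050
B = 1 / 0.4050 = 2.4691

2.47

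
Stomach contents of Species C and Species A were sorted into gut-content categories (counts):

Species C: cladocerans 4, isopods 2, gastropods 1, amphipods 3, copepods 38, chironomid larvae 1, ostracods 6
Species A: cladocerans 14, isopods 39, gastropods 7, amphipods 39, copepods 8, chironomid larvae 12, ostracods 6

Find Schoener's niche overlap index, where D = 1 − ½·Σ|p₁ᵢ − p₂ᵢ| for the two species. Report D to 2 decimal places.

Proportions for Species C (n=55): 4/55=0.0727, 2/55=0.0364, 1/55=0.0182, 3/55=0.0545, 38/55=0.6909, 1/55=0.0182, 6/55=0.1091
Proportions for Species A (n=125): 14/125=0.1120, 39/125=0.3120, 7/125=0.0560, 39/125=0.3120, 8/125=0.0640, 12/125=0.0960, 6/125=0.0480
Σ|p₁ᵢ − p₂ᵢ| = 0.0393 + 0.2756 + 0.0378 + 0.2575 + 0.6269 + 0.0778 + 0.0611 = 1.3760
D = 1 − ½ × 1.3760 = 1 − 0.68800 = 0.31200

0.31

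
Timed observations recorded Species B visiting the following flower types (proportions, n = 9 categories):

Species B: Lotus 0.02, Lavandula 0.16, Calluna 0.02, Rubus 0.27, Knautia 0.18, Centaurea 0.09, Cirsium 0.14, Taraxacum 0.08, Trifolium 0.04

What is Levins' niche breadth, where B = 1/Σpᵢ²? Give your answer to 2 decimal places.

5.97

Σpᵢ² = 0.02² + 0.16² + 0.02² + 0.27² + 0.18² + 0.09² + 0.14² + 0.08² + 0.04² = 0.0004 + 0.0256 + 0.0004 + 0.0729 + 0.0324 + 0.0081 + 0.0196 + 0.0064 + 0.0016 = 0.1674
B = 1 / 0.1674 = 5.9737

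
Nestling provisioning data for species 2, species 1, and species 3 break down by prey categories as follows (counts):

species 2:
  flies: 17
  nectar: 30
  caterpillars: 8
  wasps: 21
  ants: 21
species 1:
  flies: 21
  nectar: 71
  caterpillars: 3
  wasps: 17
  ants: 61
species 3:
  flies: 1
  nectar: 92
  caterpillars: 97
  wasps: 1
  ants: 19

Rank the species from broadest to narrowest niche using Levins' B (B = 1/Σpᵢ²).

species 2 > species 1 > species 3

Proportions for species 2 (n=97): 17/97=0.1753, 30/97=0.3093, 8/97=0.0825, 21/97=0.2165, 21/97=0.2165
Proportions for species 1 (n=173): 21/173=0.1214, 71/173=0.4104, 3/173=0.0173, 17/173=0.0983, 61/173=0.3526
Proportions for species 3 (n=210): 1/210=0.0048, 92/210=0.4381, 97/210=0.4619, 1/210=0.0048, 19/210=0.0905
Σp_2ᵢ² = 0.1753² + 0.3093² + 0.0825² + 0.2165² + 0.2165² = 0.030730 + 0.095666 + 0.006806 + 0.046872 + 0.046872 = 0.226946
B_2 = 1 / 0.226946 = 4.4063
Σp_1ᵢ² = 0.1214² + 0.4104² + 0.0173² + 0.0983² + 0.3526² = 0.014738 + 0.168428 + 0.000299 + 0.009663 + 0.124327 = 0.317455
B_1 = 1 / 0.317455 = 3.1501
Σp_3ᵢ² = 0.0048² + 0.4381² + 0.4619² + 0.0048² + 0.0905² = 0.000023 + 0.191932 + 0.213352 + 0.000023 + 0.008190 = 0.413520
B_3 = 1 / 0.413520 = 2.4183
Ranking by B (broadest → narrowest): species 2 (4.41) > species 1 (3.15) > species 3 (2.42)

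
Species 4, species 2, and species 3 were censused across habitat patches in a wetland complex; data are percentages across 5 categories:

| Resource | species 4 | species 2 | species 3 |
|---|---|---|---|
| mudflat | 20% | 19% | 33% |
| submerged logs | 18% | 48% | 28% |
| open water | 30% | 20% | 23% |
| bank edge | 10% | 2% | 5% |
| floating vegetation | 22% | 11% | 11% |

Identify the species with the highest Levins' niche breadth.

Convert percentages to proportions (divide by 100).
Σp_4ᵢ² = 0.20² + 0.18² + 0.30² + 0.10² + 0.22² = 0.0400 + 0.0324 + 0.0900 + 0.0100 + 0.0484 = 0.2208
B_4 = 1 / 0.2208 = 4.5290
Σp_2ᵢ² = 0.19² + 0.48² + 0.20² + 0.02² + 0.11² = 0.0361 + 0.2304 + 0.0400 + 0.0004 + 0.0121 = 0.3190
B_2 = 1 / 0.3190 = 3.1348
Σp_3ᵢ² = 0.33² + 0.28² + 0.23² + 0.05² + 0.11² = 0.1089 + 0.0784 + 0.0529 + 0.0025 + 0.0121 = 0.2548
B_3 = 1 / 0.2548 = 3.9246
Highest B → broadest niche (most generalist): species 4 (B = 4.53).

species 4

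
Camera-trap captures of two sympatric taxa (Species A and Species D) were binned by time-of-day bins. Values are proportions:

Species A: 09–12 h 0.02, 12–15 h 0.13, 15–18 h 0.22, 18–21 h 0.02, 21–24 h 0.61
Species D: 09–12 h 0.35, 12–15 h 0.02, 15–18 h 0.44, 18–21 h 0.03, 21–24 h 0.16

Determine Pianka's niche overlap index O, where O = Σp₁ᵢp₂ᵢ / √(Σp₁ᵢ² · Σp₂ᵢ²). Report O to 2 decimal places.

0.53

Σ p₁ᵢp₂ᵢ = 0.0070 + 0.0026 + 0.0968 + 0.0006 + 0.0976 = 0.2046
Σp_1ᵢ² = 0.02² + 0.13² + 0.22² + 0.02² + 0.61² = 0.0004 + 0.0169 + 0.0484 + 0.0004 + 0.3721 = 0.4382
Σp_2ᵢ² = 0.35² + 0.02² + 0.44² + 0.03² + 0.16² = 0.1225 + 0.0004 + 0.1936 + 0.0009 + 0.0256 = 0.3430
O = 0.2046 / √(0.4382 × 0.3430) = 0.2046 / 0.38769 = 0.5277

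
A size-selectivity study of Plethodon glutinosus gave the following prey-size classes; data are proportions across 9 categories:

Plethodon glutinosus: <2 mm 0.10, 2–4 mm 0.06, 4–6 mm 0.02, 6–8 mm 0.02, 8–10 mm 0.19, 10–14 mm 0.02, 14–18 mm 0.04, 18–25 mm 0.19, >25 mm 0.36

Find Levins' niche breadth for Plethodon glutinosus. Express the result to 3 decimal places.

4.583

Σpᵢ² = 0.10² + 0.06² + 0.02² + 0.02² + 0.19² + 0.02² + 0.04² + 0.19² + 0.36² = 0.0100 + 0.0036 + 0.0004 + 0.0004 + 0.0361 + 0.0004 + 0.0016 + 0.0361 + 0.1296 = 0.2182
B = 1 / 0.2182 = 4.58295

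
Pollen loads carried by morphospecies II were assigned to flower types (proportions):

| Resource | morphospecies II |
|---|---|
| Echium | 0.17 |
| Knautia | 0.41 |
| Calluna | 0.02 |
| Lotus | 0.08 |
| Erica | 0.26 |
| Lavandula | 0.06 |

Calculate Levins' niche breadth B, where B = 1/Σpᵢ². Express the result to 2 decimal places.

3.64

Σpᵢ² = 0.17² + 0.41² + 0.02² + 0.08² + 0.26² + 0.06² = 0.0289 + 0.1681 + 0.0004 + 0.0064 + 0.0676 + 0.0036 = 0.2750
B = 1 / 0.2750 = 3.6364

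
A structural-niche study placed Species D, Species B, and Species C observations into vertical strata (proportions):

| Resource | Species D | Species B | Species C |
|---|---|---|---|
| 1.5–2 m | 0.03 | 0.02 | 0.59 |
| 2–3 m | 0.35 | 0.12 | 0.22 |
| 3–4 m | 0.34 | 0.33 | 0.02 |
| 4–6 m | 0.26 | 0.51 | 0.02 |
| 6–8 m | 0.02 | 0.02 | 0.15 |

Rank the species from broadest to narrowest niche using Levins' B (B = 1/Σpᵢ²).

Species D > Species B > Species C

Σp_Dᵢ² = 0.03² + 0.35² + 0.34² + 0.26² + 0.02² = 0.0009 + 0.1225 + 0.1156 + 0.0676 + 0.0004 = 0.3070
B_D = 1 / 0.3070 = 3.2573
Σp_Bᵢ² = 0.02² + 0.12² + 0.33² + 0.51² + 0.02² = 0.0004 + 0.0144 + 0.1089 + 0.2601 + 0.0004 = 0.3842
B_B = 1 / 0.3842 = 2.6028
Σp_Cᵢ² = 0.59² + 0.22² + 0.02² + 0.02² + 0.15² = 0.3481 + 0.0484 + 0.0004 + 0.0004 + 0.0225 = 0.4198
B_C = 1 / 0.4198 = 2.3821
Ranking by B (broadest → narrowest): Species D (3.26) > Species B (2.60) > Species C (2.38)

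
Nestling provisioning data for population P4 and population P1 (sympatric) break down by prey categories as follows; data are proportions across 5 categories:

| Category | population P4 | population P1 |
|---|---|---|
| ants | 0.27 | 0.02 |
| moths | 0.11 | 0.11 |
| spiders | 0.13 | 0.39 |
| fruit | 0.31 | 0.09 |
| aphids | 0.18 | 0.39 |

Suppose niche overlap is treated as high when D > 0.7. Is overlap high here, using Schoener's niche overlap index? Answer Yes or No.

No

Σ|p₁ᵢ − p₂ᵢ| = 0.25 + 0.00 + 0.26 + 0.22 + 0.21 = 0.94
D = 1 − ½ × 0.94 = 1 − 0.470 = 0.5300
D = 0.5300 < 0.7 → No.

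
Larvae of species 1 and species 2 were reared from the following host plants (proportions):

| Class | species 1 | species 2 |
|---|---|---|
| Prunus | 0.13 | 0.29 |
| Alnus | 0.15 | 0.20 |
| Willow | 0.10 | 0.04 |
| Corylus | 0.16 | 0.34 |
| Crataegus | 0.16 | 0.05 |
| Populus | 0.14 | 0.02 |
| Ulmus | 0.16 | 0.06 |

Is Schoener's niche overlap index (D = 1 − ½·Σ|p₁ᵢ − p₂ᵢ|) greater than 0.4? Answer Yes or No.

Σ|p₁ᵢ − p₂ᵢ| = 0.16 + 0.05 + 0.06 + 0.18 + 0.11 + 0.12 + 0.10 = 0.78
D = 1 − ½ × 0.78 = 1 − 0.390 = 0.6100
D = 0.6100 > 0.4 → Yes.

Yes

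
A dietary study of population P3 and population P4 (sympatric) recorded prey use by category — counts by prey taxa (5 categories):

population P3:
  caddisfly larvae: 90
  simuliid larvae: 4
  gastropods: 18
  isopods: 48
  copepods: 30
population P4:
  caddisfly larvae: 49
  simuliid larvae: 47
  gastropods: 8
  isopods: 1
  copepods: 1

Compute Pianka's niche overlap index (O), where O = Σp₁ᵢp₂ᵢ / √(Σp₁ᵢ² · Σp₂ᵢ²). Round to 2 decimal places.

0.65

Proportions for population P3 (n=190): 90/190=0.4737, 4/190=0.0211, 18/190=0.0947, 48/190=0.2526, 30/190=0.1579
Proportions for population P4 (n=106): 49/106=0.4623, 47/106=0.4434, 8/106=0.0755, 1/106=0.0094, 1/106=0.0094
Σ p₁ᵢp₂ᵢ = 0.218992 + 0.009356 + 0.007150 + 0.002374 + 0.001484 = 0.239356
Σp_1ᵢ² = 0.4737² + 0.0211² + 0.0947² + 0.2526² + 0.1579² = 0.224392 + 0.000445 + 0.008968 + 0.063807 + 0.024932 = 0.322544
Σp_2ᵢ² = 0.4623² + 0.4434² + 0.0755² + 0.0094² + 0.0094² = 0.213721 + 0.196604 + 0.005700 + 0.000088 + 0.000088 = 0.416201
O = 0.239356 / √(0.322544 × 0.416201) = 0.239356 / 0.3663921 = 0.6533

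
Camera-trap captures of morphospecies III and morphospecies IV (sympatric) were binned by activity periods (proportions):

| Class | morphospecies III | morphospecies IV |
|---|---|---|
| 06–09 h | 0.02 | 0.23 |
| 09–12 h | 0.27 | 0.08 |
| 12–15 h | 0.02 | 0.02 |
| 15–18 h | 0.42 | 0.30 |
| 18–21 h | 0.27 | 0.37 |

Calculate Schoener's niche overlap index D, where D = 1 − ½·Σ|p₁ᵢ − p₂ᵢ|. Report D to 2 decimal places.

Σ|p₁ᵢ − p₂ᵢ| = 0.21 + 0.19 + 0.00 + 0.12 + 0.10 = 0.62
D = 1 − ½ × 0.62 = 1 − 0.310 = 0.6900

0.69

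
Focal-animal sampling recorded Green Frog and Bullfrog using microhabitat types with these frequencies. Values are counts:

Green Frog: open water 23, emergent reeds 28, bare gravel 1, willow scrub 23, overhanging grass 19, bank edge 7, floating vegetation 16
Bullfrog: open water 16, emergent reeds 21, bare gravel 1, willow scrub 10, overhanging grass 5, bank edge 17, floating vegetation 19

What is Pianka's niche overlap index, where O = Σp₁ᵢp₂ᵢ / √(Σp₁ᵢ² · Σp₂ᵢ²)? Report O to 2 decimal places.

0.89

Proportions for Green Frog (n=117): 23/117=0.1966, 28/117=0.2393, 1/117=0.0085, 23/117=0.1966, 19/117=0.1624, 7/117=0.0598, 16/117=0.1368
Proportions for Bullfrog (n=89): 16/89=0.1798, 21/89=0.2360, 1/89=0.0112, 10/89=0.1124, 5/89=0.0562, 17/89=0.1910, 19/89=0.2135
Σ p₁ᵢp₂ᵢ = 0.035349 + 0.056475 + 0.000095 + 0.022098 + 0.009127 + 0.011422 + 0.029207 = 0.163773
Σp_1ᵢ² = 0.1966² + 0.2393² + 0.0085² + 0.1966² + 0.1624² + 0.0598² + 0.1368² = 0.038652 + 0.057264 + 0.000072 + 0.038652 + 0.026374 + 0.003576 + 0.018714 = 0.183304
Σp_2ᵢ² = 0.1798² + 0.2360² + 0.0112² + 0.1124² + 0.0562² + 0.1910² + 0.2135² = 0.032328 + 0.055696 + 0.000125 + 0.012634 + 0.003158 + 0.036481 + 0.045582 = 0.186004
O = 0.163773 / √(0.183304 × 0.186004) = 0.163773 / 0.1846491 = 0.8869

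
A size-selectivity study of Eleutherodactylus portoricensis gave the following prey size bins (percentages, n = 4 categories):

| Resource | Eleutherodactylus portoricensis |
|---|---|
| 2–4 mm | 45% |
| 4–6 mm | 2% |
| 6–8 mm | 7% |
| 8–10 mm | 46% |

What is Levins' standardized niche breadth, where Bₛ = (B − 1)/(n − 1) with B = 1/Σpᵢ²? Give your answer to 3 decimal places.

0.461

Convert percentages to proportions (divide by 100).
Σpᵢ² = 0.45² + 0.02² + 0.07² + 0.46² = 0.2025 + 0.0004 + 0.0049 + 0.2116 = 0.4194
B = 1 / 0.4194 = 2.38436
Bₛ = (B − 1)/(n − 1) = (2.38436 − 1)/(4 − 1) = 1.38436/3 = 0.46145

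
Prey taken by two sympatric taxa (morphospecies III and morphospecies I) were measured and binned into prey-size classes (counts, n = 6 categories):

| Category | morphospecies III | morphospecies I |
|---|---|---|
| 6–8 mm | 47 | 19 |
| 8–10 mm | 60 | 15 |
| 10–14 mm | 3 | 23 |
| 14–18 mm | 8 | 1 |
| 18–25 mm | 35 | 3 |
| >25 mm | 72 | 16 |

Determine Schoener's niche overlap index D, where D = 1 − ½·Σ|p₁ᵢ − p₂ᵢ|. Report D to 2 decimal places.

0.68

Proportions for morphospecies III (n=225): 47/225=0.2089, 60/225=0.2667, 3/225=0.0133, 8/225=0.0356, 35/225=0.1556, 72/225=0.3200
Proportions for morphospecies I (n=77): 19/77=0.2468, 15/77=0.1948, 23/77=0.2987, 1/77=0.0130, 3/77=0.0390, 16/77=0.2078
Σ|p₁ᵢ − p₂ᵢ| = 0.0379 + 0.0719 + 0.2854 + 0.0226 + 0.1166 + 0.1122 = 0.6466
D = 1 − ½ × 0.6466 = 1 − 0.32330 = 0.67670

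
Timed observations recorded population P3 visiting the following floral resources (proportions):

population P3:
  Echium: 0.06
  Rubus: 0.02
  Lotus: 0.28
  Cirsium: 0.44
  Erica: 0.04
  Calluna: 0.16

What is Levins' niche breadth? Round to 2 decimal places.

3.30

Σpᵢ² = 0.06² + 0.02² + 0.28² + 0.44² + 0.04² + 0.16² = 0.0036 + 0.0004 + 0.0784 + 0.1936 + 0.0016 + 0.0256 = 0.3032
B = 1 / 0.3032 = 3.2982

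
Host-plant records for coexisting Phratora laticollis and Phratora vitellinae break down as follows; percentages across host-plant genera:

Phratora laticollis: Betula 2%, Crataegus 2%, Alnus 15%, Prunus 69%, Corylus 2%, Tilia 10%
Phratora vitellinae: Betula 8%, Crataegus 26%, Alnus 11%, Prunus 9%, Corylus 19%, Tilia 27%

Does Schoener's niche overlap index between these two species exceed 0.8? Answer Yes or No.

Convert percentages to proportions (divide by 100).
Σ|p₁ᵢ − p₂ᵢ| = 0.06 + 0.24 + 0.04 + 0.60 + 0.17 + 0.17 = 1.28
D = 1 − ½ × 1.28 = 1 − 0.640 = 0.3600
D = 0.3600 < 0.8 → No.

No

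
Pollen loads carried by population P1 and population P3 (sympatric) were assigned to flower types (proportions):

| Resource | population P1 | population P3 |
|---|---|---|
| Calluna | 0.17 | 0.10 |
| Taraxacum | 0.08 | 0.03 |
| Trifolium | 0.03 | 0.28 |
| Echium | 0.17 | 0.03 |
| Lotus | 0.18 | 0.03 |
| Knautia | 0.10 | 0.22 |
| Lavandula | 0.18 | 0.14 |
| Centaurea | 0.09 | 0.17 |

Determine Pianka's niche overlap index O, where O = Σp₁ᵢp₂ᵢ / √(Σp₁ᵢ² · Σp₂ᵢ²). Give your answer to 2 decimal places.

Σ p₁ᵢp₂ᵢ = 0.0170 + 0.0024 + 0.0084 + 0.0051 + 0.0054 + 0.0220 + 0.0252 + 0.0153 = 0.1008
Σp_1ᵢ² = 0.17² + 0.08² + 0.03² + 0.17² + 0.18² + 0.10² + 0.18² + 0.09² = 0.0289 + 0.0064 + 0.0009 + 0.0289 + 0.0324 + 0.0100 + 0.0324 + 0.0081 = 0.1480
Σp_2ᵢ² = 0.10² + 0.03² + 0.28² + 0.03² + 0.03² + 0.22² + 0.14² + 0.17² = 0.0100 + 0.0009 + 0.0784 + 0.0009 + 0.0009 + 0.0484 + 0.0196 + 0.0289 = 0.1880
O = 0.1008 / √(0.1480 × 0.1880) = 0.1008 / 0.16681 = 0.6043

0.60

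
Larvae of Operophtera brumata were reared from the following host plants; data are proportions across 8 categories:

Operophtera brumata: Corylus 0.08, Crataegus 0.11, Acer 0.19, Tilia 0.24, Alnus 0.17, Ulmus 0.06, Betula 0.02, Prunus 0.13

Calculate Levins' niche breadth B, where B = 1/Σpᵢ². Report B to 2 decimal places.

6.17

Σpᵢ² = 0.08² + 0.11² + 0.19² + 0.24² + 0.17² + 0.06² + 0.02² + 0.13² = 0.0064 + 0.0121 + 0.0361 + 0.0576 + 0.0289 + 0.0036 + 0.0004 + 0.0169 = 0.1620
B = 1 / 0.1620 = 6.1728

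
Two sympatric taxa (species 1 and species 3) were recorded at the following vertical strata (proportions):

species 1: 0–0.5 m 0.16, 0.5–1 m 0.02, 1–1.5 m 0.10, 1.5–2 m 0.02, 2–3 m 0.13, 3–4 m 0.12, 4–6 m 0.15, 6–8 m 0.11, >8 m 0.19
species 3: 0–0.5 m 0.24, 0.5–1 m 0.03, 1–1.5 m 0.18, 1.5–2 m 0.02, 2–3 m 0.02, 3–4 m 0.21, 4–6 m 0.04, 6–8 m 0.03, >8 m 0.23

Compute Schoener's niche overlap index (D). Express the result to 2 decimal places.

0.70

Σ|p₁ᵢ − p₂ᵢ| = 0.08 + 0.01 + 0.08 + 0.00 + 0.11 + 0.09 + 0.11 + 0.08 + 0.04 = 0.60
D = 1 − ½ × 0.60 = 1 − 0.300 = 0.7000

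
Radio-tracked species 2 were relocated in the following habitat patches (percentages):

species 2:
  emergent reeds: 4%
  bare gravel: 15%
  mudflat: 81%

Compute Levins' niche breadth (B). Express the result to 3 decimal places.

1.470

Convert percentages to proportions (divide by 100).
Σpᵢ² = 0.04² + 0.15² + 0.81² = 0.0016 + 0.0225 + 0.6561 = 0.6802
B = 1 / 0.6802 = 1.47016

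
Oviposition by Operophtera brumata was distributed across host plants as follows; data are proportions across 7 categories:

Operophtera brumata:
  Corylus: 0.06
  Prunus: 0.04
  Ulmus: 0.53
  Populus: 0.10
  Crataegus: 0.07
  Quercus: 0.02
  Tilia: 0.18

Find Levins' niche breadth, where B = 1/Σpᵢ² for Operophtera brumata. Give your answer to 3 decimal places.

Σpᵢ² = 0.06² + 0.04² + 0.53² + 0.10² + 0.07² + 0.02² + 0.18² = 0.0036 + 0.0016 + 0.2809 + 0.0100 + 0.0049 + 0.0004 + 0.0324 = 0.3338
B = 1 / 0.3338 = 2.99581

2.996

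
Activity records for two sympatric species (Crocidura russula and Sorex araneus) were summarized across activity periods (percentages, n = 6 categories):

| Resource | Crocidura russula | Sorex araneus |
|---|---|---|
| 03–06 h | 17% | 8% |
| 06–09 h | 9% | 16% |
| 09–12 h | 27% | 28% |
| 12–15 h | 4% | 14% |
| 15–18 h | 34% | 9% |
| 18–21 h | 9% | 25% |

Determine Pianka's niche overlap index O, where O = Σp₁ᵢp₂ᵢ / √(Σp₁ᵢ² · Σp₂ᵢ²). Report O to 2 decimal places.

0.75

Convert percentages to proportions (divide by 100).
Σ p₁ᵢp₂ᵢ = 0.0136 + 0.0144 + 0.0756 + 0.0056 + 0.0306 + 0.0225 = 0.1623
Σp_1ᵢ² = 0.17² + 0.09² + 0.27² + 0.04² + 0.34² + 0.09² = 0.0289 + 0.0081 + 0.0729 + 0.0016 + 0.1156 + 0.0081 = 0.2352
Σp_2ᵢ² = 0.08² + 0.16² + 0.28² + 0.14² + 0.09² + 0.25² = 0.0064 + 0.0256 + 0.0784 + 0.0196 + 0.0081 + 0.0625 = 0.2006
O = 0.1623 / √(0.2352 × 0.2006) = 0.1623 / 0.21721 = 0.7472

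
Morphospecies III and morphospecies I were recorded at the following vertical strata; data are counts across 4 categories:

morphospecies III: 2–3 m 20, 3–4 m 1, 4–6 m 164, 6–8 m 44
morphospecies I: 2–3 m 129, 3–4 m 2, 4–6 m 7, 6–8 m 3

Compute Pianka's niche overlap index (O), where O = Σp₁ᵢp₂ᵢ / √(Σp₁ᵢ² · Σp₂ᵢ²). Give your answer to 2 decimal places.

Proportions for morphospecies III (n=229): 20/229=0.0873, 1/229=0.0044, 164/229=0.7162, 44/229=0.1921
Proportions for morphospecies I (n=141): 129/141=0.9149, 2/141=0.0142, 7/141=0.0496, 3/141=0.0213
Σ p₁ᵢp₂ᵢ = 0.079871 + 0.000062 + 0.035524 + 0.004092 = 0.119549
Σp_1ᵢ² = 0.0873² + 0.0044² + 0.7162² + 0.1921² = 0.007621 + 0.000019 + 0.512942 + 0.036902 = 0.557484
Σp_2ᵢ² = 0.9149² + 0.0142² + 0.0496² + 0.0213² = 0.837042 + 0.000202 + 0.002460 + 0.000454 = 0.840158
O = 0.119549 / √(0.557484 × 0.840158) = 0.119549 / 0.6843790 = 0.1747

0.17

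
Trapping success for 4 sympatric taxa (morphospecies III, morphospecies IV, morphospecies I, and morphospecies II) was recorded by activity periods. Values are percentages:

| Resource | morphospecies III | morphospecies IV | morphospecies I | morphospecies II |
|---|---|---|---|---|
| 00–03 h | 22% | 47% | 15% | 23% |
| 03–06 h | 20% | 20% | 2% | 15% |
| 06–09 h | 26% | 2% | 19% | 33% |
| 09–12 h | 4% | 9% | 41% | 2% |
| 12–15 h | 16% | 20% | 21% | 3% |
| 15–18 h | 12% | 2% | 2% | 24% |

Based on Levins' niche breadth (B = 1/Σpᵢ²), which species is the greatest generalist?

morphospecies III

Convert percentages to proportions (divide by 100).
Σp_IIIᵢ² = 0.22² + 0.20² + 0.26² + 0.04² + 0.16² + 0.12² = 0.0484 + 0.0400 + 0.0676 + 0.0016 + 0.0256 + 0.0144 = 0.1976
B_III = 1 / 0.1976 = 5.0607
Σp_IVᵢ² = 0.47² + 0.20² + 0.02² + 0.09² + 0.20² + 0.02² = 0.2209 + 0.0400 + 0.0004 + 0.0081 + 0.0400 + 0.0004 = 0.3098
B_IV = 1 / 0.3098 = 3.2279
Σp_Iᵢ² = 0.15² + 0.02² + 0.19² + 0.41² + 0.21² + 0.02² = 0.0225 + 0.0004 + 0.0361 + 0.1681 + 0.0441 + 0.0004 = 0.2716
B_I = 1 / 0.2716 = 3.6819
Σp_IIᵢ² = 0.23² + 0.15² + 0.33² + 0.02² + 0.03² + 0.24² = 0.0529 + 0.0225 + 0.1089 + 0.0004 + 0.0009 + 0.0576 = 0.2432
B_II = 1 / 0.2432 = 4.1118
Highest B → broadest niche (most generalist): morphospecies III (B = 5.06).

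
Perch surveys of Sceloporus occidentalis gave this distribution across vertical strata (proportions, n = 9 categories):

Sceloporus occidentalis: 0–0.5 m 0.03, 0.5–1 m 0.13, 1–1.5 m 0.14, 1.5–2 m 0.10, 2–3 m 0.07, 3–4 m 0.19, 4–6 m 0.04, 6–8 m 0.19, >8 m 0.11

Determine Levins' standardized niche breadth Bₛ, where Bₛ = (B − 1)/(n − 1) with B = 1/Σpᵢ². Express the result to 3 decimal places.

0.779

Σpᵢ² = 0.03² + 0.13² + 0.14² + 0.10² + 0.07² + 0.19² + 0.04² + 0.19² + 0.11² = 0.0009 + 0.0169 + 0.0196 + 0.0100 + 0.0049 + 0.0361 + 0.0016 + 0.0361 + 0.0121 = 0.1382
B = 1 / 0.1382 = 7.23589
Bₛ = (B − 1)/(n − 1) = (7.23589 − 1)/(9 − 1) = 6.23589/8 = 0.77949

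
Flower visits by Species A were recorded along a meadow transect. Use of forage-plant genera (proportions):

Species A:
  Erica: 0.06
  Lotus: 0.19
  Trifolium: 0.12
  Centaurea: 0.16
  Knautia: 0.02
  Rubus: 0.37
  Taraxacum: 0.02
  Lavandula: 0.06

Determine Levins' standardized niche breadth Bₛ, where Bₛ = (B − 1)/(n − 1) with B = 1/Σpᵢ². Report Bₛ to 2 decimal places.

0.50

Σpᵢ² = 0.06² + 0.19² + 0.12² + 0.16² + 0.02² + 0.37² + 0.02² + 0.06² = 0.0036 + 0.0361 + 0.0144 + 0.0256 + 0.0004 + 0.1369 + 0.0004 + 0.0036 = 0.2210
B = 1 / 0.2210 = 4.5249
Bₛ = (B − 1)/(n − 1) = (4.5249 − 1)/(8 − 1) = 3.5249/7 = 0.5036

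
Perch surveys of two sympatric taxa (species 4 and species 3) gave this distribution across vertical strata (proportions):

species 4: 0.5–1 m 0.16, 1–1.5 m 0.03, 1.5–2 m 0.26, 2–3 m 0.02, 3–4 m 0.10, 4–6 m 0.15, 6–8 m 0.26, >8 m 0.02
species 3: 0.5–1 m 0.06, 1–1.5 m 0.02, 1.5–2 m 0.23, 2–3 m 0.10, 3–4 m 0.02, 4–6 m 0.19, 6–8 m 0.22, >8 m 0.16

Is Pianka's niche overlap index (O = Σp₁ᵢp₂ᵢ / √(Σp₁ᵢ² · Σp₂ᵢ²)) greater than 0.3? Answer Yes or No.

Yes

Σ p₁ᵢp₂ᵢ = 0.0096 + 0.0006 + 0.0598 + 0.0020 + 0.0020 + 0.0285 + 0.0572 + 0.0032 = 0.1629
Σp_1ᵢ² = 0.16² + 0.03² + 0.26² + 0.02² + 0.10² + 0.15² + 0.26² + 0.02² = 0.0256 + 0.0009 + 0.0676 + 0.0004 + 0.0100 + 0.0225 + 0.0676 + 0.0004 = 0.1950
Σp_2ᵢ² = 0.06² + 0.02² + 0.23² + 0.10² + 0.02² + 0.19² + 0.22² + 0.16² = 0.0036 + 0.0004 + 0.0529 + 0.0100 + 0.0004 + 0.0361 + 0.0484 + 0.0256 = 0.1774
O = 0.1629 / √(0.1950 × 0.1774) = 0.1629 / 0.18599 = 0.8759
O = 0.8759 > 0.3 → Yes.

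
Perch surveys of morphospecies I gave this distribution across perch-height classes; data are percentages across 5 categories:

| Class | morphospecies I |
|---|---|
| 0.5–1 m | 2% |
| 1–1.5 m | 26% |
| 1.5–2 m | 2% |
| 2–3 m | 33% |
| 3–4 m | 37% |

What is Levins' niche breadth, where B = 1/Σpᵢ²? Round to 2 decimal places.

Convert percentages to proportions (divide by 100).
Σpᵢ² = 0.02² + 0.26² + 0.02² + 0.33² + 0.37² = 0.0004 + 0.0676 + 0.0004 + 0.1089 + 0.1369 = 0.3142
B = 1 / 0.3142 = 3.1827

3.18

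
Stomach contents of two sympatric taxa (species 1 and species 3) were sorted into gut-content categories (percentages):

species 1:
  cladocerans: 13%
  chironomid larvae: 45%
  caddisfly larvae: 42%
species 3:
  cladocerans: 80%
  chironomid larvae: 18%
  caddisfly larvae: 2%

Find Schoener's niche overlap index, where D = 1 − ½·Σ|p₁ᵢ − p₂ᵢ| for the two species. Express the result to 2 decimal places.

0.33

Convert percentages to proportions (divide by 100).
Σ|p₁ᵢ − p₂ᵢ| = 0.67 + 0.27 + 0.40 = 1.34
D = 1 − ½ × 1.34 = 1 − 0.670 = 0.3300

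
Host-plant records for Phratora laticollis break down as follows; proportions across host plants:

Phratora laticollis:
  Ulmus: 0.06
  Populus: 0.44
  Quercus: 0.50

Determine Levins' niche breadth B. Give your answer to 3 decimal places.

2.236

Σpᵢ² = 0.06² + 0.44² + 0.50² = 0.0036 + 0.1936 + 0.2500 = 0.4472
B = 1 / 0.4472 = 2.23614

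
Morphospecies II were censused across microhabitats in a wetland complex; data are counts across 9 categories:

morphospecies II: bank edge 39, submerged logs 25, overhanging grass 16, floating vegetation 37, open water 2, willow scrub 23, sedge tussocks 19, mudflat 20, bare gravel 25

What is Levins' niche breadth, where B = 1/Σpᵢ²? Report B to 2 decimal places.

Proportions for morphospecies II (n=206): 39/206=0.1893, 25/206=0.1214, 16/206=0.0777, 37/206=0.1796, 2/206=0.0097, 23/206=0.1117, 19/206=0.0922, 20/206=0.0971, 25/206=0.1214
Σpᵢ² = 0.1893² + 0.1214² + 0.0777² + 0.1796² + 0.0097² + 0.1117² + 0.0922² + 0.0971² + 0.1214² = 0.035834 + 0.014738 + 0.006037 + 0.032256 + 0.000094 + 0.012477 + 0.008501 + 0.009428 + 0.014738 = 0.134103
B = 1 / 0.134103 = 7.4570

7.46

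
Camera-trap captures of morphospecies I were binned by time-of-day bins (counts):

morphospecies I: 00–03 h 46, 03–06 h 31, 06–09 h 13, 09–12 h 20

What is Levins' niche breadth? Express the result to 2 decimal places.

3.32

Proportions for morphospecies I (n=110): 46/110=0.4182, 31/110=0.2818, 13/110=0.1182, 20/110=0.1818
Σpᵢ² = 0.4182² + 0.2818² + 0.1182² + 0.1818² = 0.174891 + 0.079411 + 0.013971 + 0.033051 = 0.301324
B = 1 / 0.301324 = 3.3187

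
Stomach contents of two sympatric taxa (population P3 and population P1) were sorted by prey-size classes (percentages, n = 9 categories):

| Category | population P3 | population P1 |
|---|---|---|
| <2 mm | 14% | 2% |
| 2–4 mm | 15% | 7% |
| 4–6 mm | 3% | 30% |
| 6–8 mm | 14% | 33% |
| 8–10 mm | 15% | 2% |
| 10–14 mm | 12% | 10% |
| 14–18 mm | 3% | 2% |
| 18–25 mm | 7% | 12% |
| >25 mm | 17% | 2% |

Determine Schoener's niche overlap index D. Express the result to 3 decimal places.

Convert percentages to proportions (divide by 100).
Σ|p₁ᵢ − p₂ᵢ| = 0.12 + 0.08 + 0.27 + 0.19 + 0.13 + 0.02 + 0.01 + 0.05 + 0.15 = 1.02
D = 1 − ½ × 1.02 = 1 − 0.510 = 0.49000

0.490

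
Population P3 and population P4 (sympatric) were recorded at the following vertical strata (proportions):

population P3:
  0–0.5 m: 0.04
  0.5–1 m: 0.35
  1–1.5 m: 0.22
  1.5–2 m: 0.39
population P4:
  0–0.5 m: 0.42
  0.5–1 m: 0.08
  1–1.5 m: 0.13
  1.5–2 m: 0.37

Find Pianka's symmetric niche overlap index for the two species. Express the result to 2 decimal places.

Σ p₁ᵢp₂ᵢ = 0.0168 + 0.0280 + 0.0286 + 0.1443 = 0.2177
Σp_1ᵢ² = 0.04² + 0.35² + 0.22² + 0.39² = 0.0016 + 0.1225 + 0.0484 + 0.1521 = 0.3246
Σp_2ᵢ² = 0.42² + 0.08² + 0.13² + 0.37² = 0.1764 + 0.0064 + 0.0169 + 0.1369 = 0.3366
O = 0.2177 / √(0.3246 × 0.3366) = 0.2177 / 0.33055 = 0.6586

0.66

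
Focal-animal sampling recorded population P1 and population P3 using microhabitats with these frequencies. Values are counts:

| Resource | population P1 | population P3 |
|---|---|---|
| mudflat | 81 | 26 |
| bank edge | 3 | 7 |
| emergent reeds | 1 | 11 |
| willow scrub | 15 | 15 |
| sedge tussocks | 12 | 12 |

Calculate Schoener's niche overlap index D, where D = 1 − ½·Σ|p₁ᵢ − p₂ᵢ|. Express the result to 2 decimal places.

Proportions for population P1 (n=112): 81/112=0.7232, 3/112=0.0268, 1/112=0.0089, 15/112=0.1339, 12/112=0.1071
Proportions for population P3 (n=71): 26/71=0.3662, 7/71=0.0986, 11/71=0.1549, 15/71=0.2113, 12/71=0.1690
Σ|p₁ᵢ − p₂ᵢ| = 0.3570 + 0.0718 + 0.1460 + 0.0774 + 0.0619 = 0.7141
D = 1 − ½ × 0.7141 = 1 − 0.35705 = 0.64295

0.64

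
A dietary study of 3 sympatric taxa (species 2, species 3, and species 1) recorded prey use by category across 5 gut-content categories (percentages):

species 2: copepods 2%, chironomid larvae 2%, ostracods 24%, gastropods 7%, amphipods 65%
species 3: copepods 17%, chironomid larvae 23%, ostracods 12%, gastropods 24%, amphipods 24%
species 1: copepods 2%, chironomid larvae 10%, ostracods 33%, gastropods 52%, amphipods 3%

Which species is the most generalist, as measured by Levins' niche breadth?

species 3

Convert percentages to proportions (divide by 100).
Σp_2ᵢ² = 0.02² + 0.02² + 0.24² + 0.07² + 0.65² = 0.0004 + 0.0004 + 0.0576 + 0.0049 + 0.4225 = 0.4858
B_2 = 1 / 0.4858 = 2.0585
Σp_3ᵢ² = 0.17² + 0.23² + 0.12² + 0.24² + 0.24² = 0.0289 + 0.0529 + 0.0144 + 0.0576 + 0.0576 = 0.2114
B_3 = 1 / 0.2114 = 4.7304
Σp_1ᵢ² = 0.02² + 0.10² + 0.33² + 0.52² + 0.03² = 0.0004 + 0.0100 + 0.1089 + 0.2704 + 0.0009 = 0.3906
B_1 = 1 / 0.3906 = 2.5602
Highest B → broadest niche (most generalist): species 3 (B = 4.73).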